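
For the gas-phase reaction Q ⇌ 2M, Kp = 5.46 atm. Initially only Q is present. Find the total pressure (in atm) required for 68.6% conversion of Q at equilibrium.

P = 1.54 atm

Let X = conversion of Q (basis 1 mol Q); extent of reaction ξ = X.
Mole table: n_Q = 1 − X; n_M = 2X.
Summing: n_T = 1 + X.
Kp = p_M^2 / (p_Q) with p_i = (n_i/n_T)·P.
At X = 0.686: the mole-fraction product g(X) = Π y_i^ν_i = 3.556. Since Kp = g(X)·P^{1}, P = (Kp/g)^(1/1) = (5.46/3.556)^(1/1) = 1.54 atm.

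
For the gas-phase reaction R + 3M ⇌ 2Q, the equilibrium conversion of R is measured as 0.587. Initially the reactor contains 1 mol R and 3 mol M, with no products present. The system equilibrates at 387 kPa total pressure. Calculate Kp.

Kp = 9.36e-05 kPa^-2

Take 1 mol R as basis and let X be its fractional conversion, so ξ = X.
Moles: n_R = 1 − X; n_M = 3 − 3X; n_Q = 2X.
n_T = Σnᵢ = 4 − 2X.
At X = 0.587: n_R = 0.413, n_M = 1.24, n_Q = 1.17, n_T = 2.83.
p_i = (n_i/n_T)·P. Kp = p_Q^2 / (p_R p_M^3) = 9.36e-05 kPa^-2.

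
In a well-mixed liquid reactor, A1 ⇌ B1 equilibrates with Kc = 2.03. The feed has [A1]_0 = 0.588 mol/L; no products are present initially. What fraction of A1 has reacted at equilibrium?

X = 0.670

Let X = conversion of A1; extent ξ = 0.588·X mol/L.
Concentrations: [A1] = 0.588 − 0.588X; [B1] = 0.588X.
Kc = [B1] / ([A1]).
Setting equal to 2.03 and solving for X on (0,1) gives X = 0.670.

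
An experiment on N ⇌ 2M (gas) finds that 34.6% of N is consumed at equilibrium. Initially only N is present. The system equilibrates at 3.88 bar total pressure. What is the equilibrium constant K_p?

K_p = 2.11 bar

Let X = conversion of N (basis 1 mol N); extent of reaction ξ = X.
Mole table: n_N = 1 − X; n_M = 2X.
Total moles n_T = 1 + X.
At X = 0.346: n_N = 0.654, n_M = 0.692, n_T = 1.35.
p_i = (n_i/n_T)·P. K_p = p_M^2 / (p_N) = 2.11 bar.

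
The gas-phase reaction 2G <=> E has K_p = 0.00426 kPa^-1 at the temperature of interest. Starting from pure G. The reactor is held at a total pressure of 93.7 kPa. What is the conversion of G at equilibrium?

Let X = conversion of G (basis 1 mol G); extent of reaction ξ = 0.5X.
At extent ξ: n_G = 1 − X; n_E = 0.5X.
Summing: n_T = 1 − 0.5X.
With p_i = (n_i/n_T)P, K_p = p_E / (p_G^2).
Substituting and setting equal to 0.00426 kPa^-1 gives a polynomial in X; the root in (0,1) is X = 0.379.

X = 0.379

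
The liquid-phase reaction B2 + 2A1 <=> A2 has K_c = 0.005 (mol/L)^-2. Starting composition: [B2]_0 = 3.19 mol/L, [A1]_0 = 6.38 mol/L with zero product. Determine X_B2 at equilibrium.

Let X = conversion of B2; extent ξ = 3.19·X mol/L.
Concentrations: [B2] = 3.19 − 3.19X; [A1] = 6.38 − 6.38X; [A2] = 3.19X.
K_c = [A2] / ([B2] [A1]^2).
This equals 0.005 at X = 0.133 (the root in 0 < X < 1).

X = 0.133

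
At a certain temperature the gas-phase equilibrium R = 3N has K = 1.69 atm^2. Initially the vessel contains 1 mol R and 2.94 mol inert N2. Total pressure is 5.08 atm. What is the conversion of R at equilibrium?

Basis: 1 mol R initially; let X = conversion of R. Extent ξ = X.
Moles: n_R = 1 − X; n_N = 3X; n_I = 2.94 (inert).
Total moles n_T = 3.94 + 2X.
With p_i = (n_i/n_T)P, K = p_N^3 / (p_R).
Equating to 1.69 atm^2 and solving on 0 < X < 1: X = 0.325.

X = 0.325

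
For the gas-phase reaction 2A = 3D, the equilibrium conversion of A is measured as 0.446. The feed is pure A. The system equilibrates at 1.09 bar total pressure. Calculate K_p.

Basis: 1 mol A initially; let X = conversion of A. Extent ξ = 0.5X.
Species balance: n_A = 1 − X; n_D = 1.5X.
n_T = Σnᵢ = 1 + 0.5X.
At X = 0.446: n_A = 0.554, n_D = 0.669, n_T = 1.22.
p_i = (n_i/n_T)·P. K_p = p_D^3 / (p_A^2) = 0.869 bar.

K_p = 0.869 bar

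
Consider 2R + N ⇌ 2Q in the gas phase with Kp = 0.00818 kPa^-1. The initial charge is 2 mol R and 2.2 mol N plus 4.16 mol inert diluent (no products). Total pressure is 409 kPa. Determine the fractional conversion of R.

Let X = conversion of R (basis 2 mol R); extent of reaction ξ = X.
At extent ξ: n_R = 2 − 2X; n_N = 2.2 − X; n_Q = 2X; n_I = 4.16 (inert).
Total moles n_T = 8.36 − X.
Mole fractions y_i = n_i/n_T; Kp = p_Q^2 / (p_R^2 p_N) with p_i = y_i·P.
This yields a degree-3 equation in X; solving on (0,1), X = 0.462.

X = 0.462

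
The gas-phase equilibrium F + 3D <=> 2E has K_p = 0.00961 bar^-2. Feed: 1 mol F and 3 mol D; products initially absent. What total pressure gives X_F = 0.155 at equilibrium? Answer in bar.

Let X = conversion of F (basis 1 mol F); extent of reaction ξ = X.
Moles: n_F = 1 − X; n_D = 3 − 3X; n_E = 2X.
Total moles n_T = 4 − 2X.
K_p = p_E^2 / (p_F p_D^3) with p_i = (n_i/n_T)·P.
At X = 0.155: the mole-fraction product g(X) = Π y_i^ν_i = 0.09506. Since K_p = g(X)·P^{-2}, P = (g/K_p)^(1/2) = (0.09506/0.00961)^(1/2) = 3.15 bar.

P = 3.15 bar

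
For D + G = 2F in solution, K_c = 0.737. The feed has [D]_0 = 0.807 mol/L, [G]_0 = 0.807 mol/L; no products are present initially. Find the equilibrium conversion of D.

X = 0.300

Let X = conversion of D; extent ξ = 0.807·X mol/L.
Concentrations: [D] = 0.807 − 0.807X; [G] = 0.807 − 0.807X; [F] = 1.61X.
K_c = [F]^2 / ([D] [G]).
Setting equal to 0.737 and solving for X on (0,1) gives X = 0.300.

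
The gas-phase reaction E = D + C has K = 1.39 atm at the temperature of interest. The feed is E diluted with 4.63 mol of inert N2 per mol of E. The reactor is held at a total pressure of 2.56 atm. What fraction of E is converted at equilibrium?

X = 0.812

Let X = conversion of E (basis 1 mol E); extent of reaction ξ = X.
Species balance: n_E = 1 − X; n_D = X; n_C = X; n_I = 4.63 (inert).
n_T = Σnᵢ = 5.63 + X.
Mole fractions y_i = n_i/n_T; K = p_D p_C / (p_E) with p_i = y_i·P.
This yields a degree-2 equation in X; solving on (0,1), X = 0.812.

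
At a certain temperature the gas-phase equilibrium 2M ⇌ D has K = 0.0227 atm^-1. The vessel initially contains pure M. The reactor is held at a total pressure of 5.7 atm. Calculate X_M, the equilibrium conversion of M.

Basis: 1 mol M initially; let X = conversion of M. Extent ξ = 0.5X.
At extent ξ: n_M = 1 − X; n_D = 0.5X.
Total moles n_T = 1 − 0.5X.
With p_i = (n_i/n_T)P, K = p_D / (p_M^2).
Substituting and setting equal to 0.0227 atm^-1 gives a polynomial in X; the root in (0,1) is X = 0.188.

X = 0.188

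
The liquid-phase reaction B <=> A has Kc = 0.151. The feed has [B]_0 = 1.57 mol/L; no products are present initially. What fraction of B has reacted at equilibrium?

X = 0.131

Let X = conversion of B; extent ξ = 1.57·X mol/L.
Concentrations: [B] = 1.57 − 1.57X; [A] = 1.57X.
Kc = [A] / ([B]).
Setting equal to 0.151 and solving for X on (0,1) gives X = 0.131.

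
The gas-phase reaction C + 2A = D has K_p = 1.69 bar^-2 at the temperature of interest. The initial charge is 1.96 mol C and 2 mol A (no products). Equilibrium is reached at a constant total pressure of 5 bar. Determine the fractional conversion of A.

Take 2 mol A as basis and let X be its fractional conversion, so ξ = X.
At extent ξ: n_C = 1.96 − X; n_A = 2 − 2X; n_D = X.
Total moles n_T = 3.96 − 2X.
Mole fractions y_i = n_i/n_T; K_p = p_D / (p_C p_A^2) with p_i = y_i·P.
This yields a degree-3 equation in X; solving on (0,1), X = 0.848.

X = 0.848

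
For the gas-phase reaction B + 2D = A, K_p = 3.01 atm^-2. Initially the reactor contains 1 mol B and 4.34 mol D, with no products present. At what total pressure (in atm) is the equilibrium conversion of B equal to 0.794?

P = 1.54 atm

Take 1 mol B as basis and let X be its fractional conversion, so ξ = X.
Species balance: n_B = 1 − X; n_D = 4.34 − 2X; n_A = X.
Summing: n_T = 5.34 − 2X.
K_p = p_A / (p_B p_D^2) with p_i = (n_i/n_T)·P.
At X = 0.794: the mole-fraction product g(X) = Π y_i^ν_i = 7.164. Since K_p = g(X)·P^{-2}, P = (g/K_p)^(1/2) = (7.164/3.01)^(1/2) = 1.54 atm.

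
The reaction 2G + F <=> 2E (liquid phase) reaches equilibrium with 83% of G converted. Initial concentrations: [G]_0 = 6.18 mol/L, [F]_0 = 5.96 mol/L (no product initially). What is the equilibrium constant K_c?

Let X = conversion of G.
Concentrations: [G] = 6.18 − 6.18X; [F] = 5.96 − 3.09X; [E] = 6.18X.
At X = 0.83: [G] = 1.05, [F] = 3.4, [E] = 5.13.
K_c = [E]^2 / ([G]^2 [F]) = 7.02 L/mol.

K_c = 7.02 L/mol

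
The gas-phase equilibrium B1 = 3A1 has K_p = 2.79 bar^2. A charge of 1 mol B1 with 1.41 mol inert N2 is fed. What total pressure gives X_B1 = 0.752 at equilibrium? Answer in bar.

Let X = conversion of B1 (basis 1 mol B1); extent of reaction ξ = X.
Moles: n_B1 = 1 − X; n_A1 = 3X; n_I = 1.41 (inert).
Total moles n_T = 2.41 + 2X.
K_p = p_A1^3 / (p_B1) with p_i = (n_i/n_T)·P.
At X = 0.752: the mole-fraction product g(X) = Π y_i^ν_i = 3.022. Since K_p = g(X)·P^{2}, P = (K_p/g)^(1/2) = (2.79/3.022)^(1/2) = 0.961 bar.

P = 0.961 bar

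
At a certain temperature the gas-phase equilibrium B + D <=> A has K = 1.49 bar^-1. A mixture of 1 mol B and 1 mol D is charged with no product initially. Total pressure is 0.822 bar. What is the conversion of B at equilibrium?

X = 0.330

Basis: 1 mol B initially; let X = conversion of B. Extent ξ = X.
Species balance: n_B = 1 − X; n_D = 1 − X; n_A = X.
Summing: n_T = 2 − X.
Mole fractions y_i = n_i/n_T; K = p_A / (p_B p_D) with p_i = y_i·P.
This yields a degree-2 equation in X; solving on (0,1), X = 0.330.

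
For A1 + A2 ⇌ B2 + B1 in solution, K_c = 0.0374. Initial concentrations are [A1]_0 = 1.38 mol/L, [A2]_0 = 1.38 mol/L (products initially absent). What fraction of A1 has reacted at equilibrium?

Let X = conversion of A1; extent ξ = 1.38·X mol/L.
Concentrations: [A1] = 1.38 − 1.38X; [A2] = 1.38 − 1.38X; [B2] = 1.38X; [B1] = 1.38X.
K_c = [B2] [B1] / ([A1] [A2]).
Equating to 0.0374: the physical root is X = 0.162.

X = 0.162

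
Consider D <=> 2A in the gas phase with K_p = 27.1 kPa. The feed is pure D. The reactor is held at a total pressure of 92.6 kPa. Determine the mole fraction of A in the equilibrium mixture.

Take 1 mol D as basis and let X be its fractional conversion, so ξ = X.
At extent ξ: n_D = 1 − X; n_A = 2X.
Total moles n_T = 1 + X.
y_i = n_i/n_T, p_i = y_i·P. K_p = p_A^2 / (p_D).
This yields a degree-2 equation in X; solving on (0,1), X = 0.261.
Then n_A = 0.522, n_T = 1.26, so y_A = 0.414.

y_A = 0.414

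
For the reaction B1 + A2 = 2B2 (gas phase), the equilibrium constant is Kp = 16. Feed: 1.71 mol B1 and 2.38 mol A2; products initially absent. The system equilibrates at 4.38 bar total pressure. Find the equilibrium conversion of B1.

Take 1.71 mol B1 as basis and let X be its fractional conversion, so ξ = 1.71X.
At extent ξ: n_B1 = 1.71 − 1.71X; n_A2 = 2.38 − 1.71X; n_B2 = 3.42X.
n_T stays at 4.09 (no change in mole number).
With p_i = (n_i/n_T)P, Kp = p_B2^2 / (p_B1 p_A2).
Equating to 16 and solving on 0 < X < 1: X = 0.766.

X = 0.766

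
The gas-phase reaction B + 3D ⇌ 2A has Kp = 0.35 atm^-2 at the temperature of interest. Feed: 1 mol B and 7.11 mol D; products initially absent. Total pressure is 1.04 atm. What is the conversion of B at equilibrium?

Let X = conversion of B (basis 1 mol B); extent of reaction ξ = X.
At extent ξ: n_B = 1 − X; n_D = 7.11 − 3X; n_A = 2X.
n_T = Σnᵢ = 8.11 − 2X.
Mole fractions y_i = n_i/n_T; Kp = p_A^2 / (p_B p_D^3) with p_i = y_i·P.
Substituting and setting equal to 0.35 atm^-2 gives a polynomial in X; the root in (0,1) is X = 0.442.

X = 0.442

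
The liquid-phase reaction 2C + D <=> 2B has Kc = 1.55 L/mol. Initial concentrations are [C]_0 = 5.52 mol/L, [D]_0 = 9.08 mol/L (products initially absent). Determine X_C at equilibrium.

Let X = conversion of C; extent ξ = 5.52X/2 mol/L.
Concentrations: [C] = 5.52 − 5.52X; [D] = 9.08 − 2.76X; [B] = 5.52X.
Kc = [B]^2 / ([C]^2 [D]).
Setting equal to 1.55 and solving for X on (0,1) gives X = 0.767.

X = 0.767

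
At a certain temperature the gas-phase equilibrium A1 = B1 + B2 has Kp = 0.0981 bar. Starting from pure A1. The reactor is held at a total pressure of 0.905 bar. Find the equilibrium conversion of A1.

Basis: 1 mol A1 initially; let X = conversion of A1. Extent ξ = X.
Species balance: n_A1 = 1 − X; n_B1 = X; n_B2 = X.
Summing: n_T = 1 + X.
Mole fractions y_i = n_i/n_T; Kp = p_B1 p_B2 / (p_A1) with p_i = y_i·P.
Substituting and setting equal to 0.0981 bar gives a polynomial in X; the root in (0,1) is X = 0.313.

X = 0.313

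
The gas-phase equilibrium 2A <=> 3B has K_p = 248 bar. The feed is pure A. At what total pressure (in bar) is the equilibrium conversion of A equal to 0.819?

P = 6.18 bar

Let X = conversion of A (basis 1 mol A); extent of reaction ξ = 0.5X.
Moles: n_A = 1 − X; n_B = 1.5X.
n_T = Σnᵢ = 1 + 0.5X.
K_p = p_B^3 / (p_A^2) with p_i = (n_i/n_T)·P.
At X = 0.819: the mole-fraction product g(X) = Π y_i^ν_i = 40.15. Since K_p = g(X)·P^{1}, P = (K_p/g)^(1/1) = (248/40.15)^(1/1) = 6.18 bar.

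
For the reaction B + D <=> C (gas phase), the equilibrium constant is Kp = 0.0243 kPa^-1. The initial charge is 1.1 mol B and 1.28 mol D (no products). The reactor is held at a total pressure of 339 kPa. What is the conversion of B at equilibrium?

Let X = conversion of B (basis 1.1 mol B); extent of reaction ξ = 1.1X.
Moles: n_B = 1.1 − 1.1X; n_D = 1.28 − 1.1X; n_C = 1.1X.
Summing: n_T = 2.38 − 1.1X.
With p_i = (n_i/n_T)P, Kp = p_C / (p_B p_D).
This yields a degree-2 equation in X; solving on (0,1), X = 0.718.

X = 0.718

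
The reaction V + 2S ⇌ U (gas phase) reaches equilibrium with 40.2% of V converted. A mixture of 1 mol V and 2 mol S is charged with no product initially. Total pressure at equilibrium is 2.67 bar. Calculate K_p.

K_p = 0.318 bar^-2

Basis: 1 mol V initially; let X = conversion of V. Extent ξ = X.
Mole table: n_V = 1 − X; n_S = 2 − 2X; n_U = X.
n_T = Σnᵢ = 3 − 2X.
At X = 0.402: n_V = 0.598, n_S = 1.2, n_U = 0.402, n_T = 2.2.
p_i = (n_i/n_T)·P. K_p = p_U / (p_V p_S^2) = 0.318 bar^-2.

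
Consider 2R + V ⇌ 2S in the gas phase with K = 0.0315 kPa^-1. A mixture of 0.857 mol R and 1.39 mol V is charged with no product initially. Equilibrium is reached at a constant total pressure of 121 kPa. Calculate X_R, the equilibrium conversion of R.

X = 0.596

Basis: 0.857 mol R initially; let X = conversion of R. Extent ξ = 0.428X.
Moles: n_R = 0.857 − 0.857X; n_V = 1.39 − 0.428X; n_S = 0.857X.
Total moles n_T = 2.25 − 0.428X.
y_i = n_i/n_T, p_i = y_i·P. K = p_S^2 / (p_R^2 p_V).
Equating to 0.0315 kPa^-1 and solving on 0 < X < 1: X = 0.596.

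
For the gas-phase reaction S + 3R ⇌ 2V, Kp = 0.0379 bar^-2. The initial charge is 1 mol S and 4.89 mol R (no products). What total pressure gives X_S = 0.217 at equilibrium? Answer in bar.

Let X = conversion of S (basis 1 mol S); extent of reaction ξ = X.
At extent ξ: n_S = 1 − X; n_R = 4.89 − 3X; n_V = 2X.
n_T = Σnᵢ = 5.89 − 2X.
Kp = p_V^2 / (p_S p_R^3) with p_i = (n_i/n_T)·P.
At X = 0.217: the mole-fraction product g(X) = Π y_i^ν_i = 0.09401. Since Kp = g(X)·P^{-2}, P = (g/Kp)^(1/2) = (0.09401/0.0379)^(1/2) = 1.57 bar.

P = 1.57 bar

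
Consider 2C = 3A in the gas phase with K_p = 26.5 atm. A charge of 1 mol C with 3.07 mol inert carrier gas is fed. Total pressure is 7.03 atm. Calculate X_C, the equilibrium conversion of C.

Basis: 1 mol C initially; let X = conversion of C. Extent ξ = 0.5X.
Moles: n_C = 1 − X; n_A = 1.5X; n_I = 3.07 (inert).
n_T = Σnᵢ = 4.07 + 0.5X.
Mole fractions y_i = n_i/n_T; K_p = p_A^3 / (p_C^2) with p_i = y_i·P.
Substituting and setting equal to 26.5 atm gives a polynomial in X; the root in (0,1) is X = 0.723.

X = 0.723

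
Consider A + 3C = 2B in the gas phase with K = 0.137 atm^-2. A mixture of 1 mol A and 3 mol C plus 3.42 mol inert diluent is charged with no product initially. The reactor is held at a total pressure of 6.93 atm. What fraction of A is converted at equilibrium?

Take 1 mol A as basis and let X be its fractional conversion, so ξ = X.
Moles: n_A = 1 − X; n_C = 3 − 3X; n_B = 2X; n_I = 3.42 (inert).
Summing: n_T = 7.42 − 2X.
With p_i = (n_i/n_T)P, K = p_B^2 / (p_A p_C^3).
Setting this equal to 0.137 atm^-2 and taking the physical root (0 < X < 1) gives X = 0.382.

X = 0.382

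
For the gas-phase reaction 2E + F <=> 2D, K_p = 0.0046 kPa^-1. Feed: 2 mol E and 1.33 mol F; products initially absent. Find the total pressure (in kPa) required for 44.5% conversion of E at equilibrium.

Take 2 mol E as basis and let X be its fractional conversion, so ξ = X.
Species balance: n_E = 2 − 2X; n_F = 1.33 − X; n_D = 2X.
Summing: n_T = 3.33 − X.
K_p = p_D^2 / (p_E^2 p_F) with p_i = (n_i/n_T)·P.
At X = 0.445: the mole-fraction product g(X) = Π y_i^ν_i = 2.096. Since K_p = g(X)·P^{-1}, P = (g/K_p)^(1/1) = (2.096/0.0046)^(1/1) = 456 kPa.

P = 456 kPa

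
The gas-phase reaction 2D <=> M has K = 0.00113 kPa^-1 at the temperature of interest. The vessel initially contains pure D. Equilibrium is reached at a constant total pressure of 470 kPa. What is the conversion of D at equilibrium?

Basis: 1 mol D initially; let X = conversion of D. Extent ξ = 0.5X.
Mole table: n_D = 1 − X; n_M = 0.5X.
n_T = Σnᵢ = 1 − 0.5X.
With p_i = (n_i/n_T)P, K = p_M / (p_D^2).
Setting this equal to 0.00113 kPa^-1 and taking the physical root (0 < X < 1) gives X = 0.434.

X = 0.434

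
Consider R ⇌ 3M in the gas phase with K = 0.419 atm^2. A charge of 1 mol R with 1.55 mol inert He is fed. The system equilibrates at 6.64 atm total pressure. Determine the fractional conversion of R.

Take 1 mol R as basis and let X be its fractional conversion, so ξ = X.
Species balance: n_R = 1 − X; n_M = 3X; n_I = 1.55 (inert).
Total moles n_T = 2.55 + 2X.
With p_i = (n_i/n_T)P, K = p_M^3 / (p_R).
This yields a degree-3 equation in X; solving on (0,1), X = 0.134.

X = 0.134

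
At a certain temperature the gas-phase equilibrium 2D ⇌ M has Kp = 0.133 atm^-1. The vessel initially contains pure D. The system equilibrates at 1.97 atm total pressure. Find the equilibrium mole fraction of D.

y_D = 0.823

Let X = conversion of D (basis 1 mol D); extent of reaction ξ = 0.5X.
Mole table: n_D = 1 − X; n_M = 0.5X.
Total moles n_T = 1 − 0.5X.
With p_i = (n_i/n_T)P, Kp = p_M / (p_D^2).
Setting this equal to 0.133 atm^-1 and taking the physical root (0 < X < 1) gives X = 0.301.
Then n_D = 0.699, n_T = 0.849, so y_D = 0.823.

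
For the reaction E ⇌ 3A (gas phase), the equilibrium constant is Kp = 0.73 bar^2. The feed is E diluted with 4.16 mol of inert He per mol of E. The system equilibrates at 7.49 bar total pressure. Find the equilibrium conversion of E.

Take 1 mol E as basis and let X be its fractional conversion, so ξ = X.
Mole table: n_E = 1 − X; n_A = 3X; n_I = 4.16 (inert).
Total moles n_T = 5.16 + 2X.
y_i = n_i/n_T, p_i = y_i·P. Kp = p_A^3 / (p_E).
Substituting and setting equal to 0.73 bar^2 gives a polynomial in X; the root in (0,1) is X = 0.227.

X = 0.227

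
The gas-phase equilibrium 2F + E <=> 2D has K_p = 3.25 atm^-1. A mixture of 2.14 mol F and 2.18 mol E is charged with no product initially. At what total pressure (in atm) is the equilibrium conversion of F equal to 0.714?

Take 2.14 mol F as basis and let X be its fractional conversion, so ξ = 1.07X.
Species balance: n_F = 2.14 − 2.14X; n_E = 2.18 − 1.07X; n_D = 2.14X.
Total moles n_T = 4.32 − 1.07X.
K_p = p_D^2 / (p_F^2 p_E) with p_i = (n_i/n_T)·P.
At X = 0.714: the mole-fraction product g(X) = Π y_i^ν_i = 15.65. Since K_p = g(X)·P^{-1}, P = (g/K_p)^(1/1) = (15.65/3.25)^(1/1) = 4.82 atm.

P = 4.82 atm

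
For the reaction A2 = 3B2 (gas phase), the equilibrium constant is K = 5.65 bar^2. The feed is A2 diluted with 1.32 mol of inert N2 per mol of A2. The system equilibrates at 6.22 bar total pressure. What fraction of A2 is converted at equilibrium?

Basis: 1 mol A2 initially; let X = conversion of A2. Extent ξ = X.
Mole table: n_A2 = 1 − X; n_B2 = 3X; n_I = 1.32 (inert).
Summing: n_T = 2.32 + 2X.
With p_i = (n_i/n_T)P, K = p_B2^3 / (p_A2).
Setting this equal to 5.65 bar^2 and taking the physical root (0 < X < 1) gives X = 0.318.

X = 0.318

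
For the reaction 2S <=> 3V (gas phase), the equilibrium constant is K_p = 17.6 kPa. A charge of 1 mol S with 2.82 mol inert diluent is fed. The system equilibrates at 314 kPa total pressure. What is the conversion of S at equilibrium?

Basis: 1 mol S initially; let X = conversion of S. Extent ξ = 0.5X.
Mole table: n_S = 1 − X; n_V = 1.5X; n_I = 2.82 (inert).
Summing: n_T = 3.82 + 0.5X.
Mole fractions y_i = n_i/n_T; K_p = p_V^3 / (p_S^2) with p_i = y_i·P.
Setting this equal to 17.6 kPa and taking the physical root (0 < X < 1) gives X = 0.314.

X = 0.314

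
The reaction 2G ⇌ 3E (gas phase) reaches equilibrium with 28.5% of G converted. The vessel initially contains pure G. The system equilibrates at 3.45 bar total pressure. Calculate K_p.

K_p = 0.461 bar

Take 1 mol G as basis and let X be its fractional conversion, so ξ = 0.5X.
At extent ξ: n_G = 1 − X; n_E = 1.5X.
n_T = Σnᵢ = 1 + 0.5X.
At X = 0.285: n_G = 0.715, n_E = 0.427, n_T = 1.14.
p_i = (n_i/n_T)·P. K_p = p_E^3 / (p_G^2) = 0.461 bar.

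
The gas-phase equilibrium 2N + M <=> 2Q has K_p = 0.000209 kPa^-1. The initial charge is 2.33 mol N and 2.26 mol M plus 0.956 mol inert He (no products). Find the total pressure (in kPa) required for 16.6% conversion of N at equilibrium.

P = 491 kPa

Take 2.33 mol N as basis and let X be its fractional conversion, so ξ = 1.17X.
Moles: n_N = 2.33 − 2.33X; n_M = 2.26 − 1.17X; n_Q = 2.33X; n_I = 0.956 (inert).
Total moles n_T = 5.55 − 1.17X.
K_p = p_Q^2 / (p_N^2 p_M) with p_i = (n_i/n_T)·P.
At X = 0.166: the mole-fraction product g(X) = Π y_i^ν_i = 0.1026. Since K_p = g(X)·P^{-1}, P = (g/K_p)^(1/1) = (0.1026/0.000209)^(1/1) = 491 kPa.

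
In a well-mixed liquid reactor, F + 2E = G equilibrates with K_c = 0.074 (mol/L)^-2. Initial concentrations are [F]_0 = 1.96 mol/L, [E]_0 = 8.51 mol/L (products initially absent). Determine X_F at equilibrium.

X = 0.709

Let X = conversion of F; extent ξ = 1.96·X mol/L.
Concentrations: [F] = 1.96 − 1.96X; [E] = 8.51 − 3.92X; [G] = 1.96X.
K_c = [G] / ([F] [E]^2).
Solving K_c = 0.074 for X ∈ (0,1): X = 0.709.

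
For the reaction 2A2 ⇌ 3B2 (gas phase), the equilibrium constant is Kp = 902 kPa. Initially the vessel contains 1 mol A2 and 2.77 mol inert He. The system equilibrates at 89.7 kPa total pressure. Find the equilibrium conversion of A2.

X = 0.798

Take 1 mol A2 as basis and let X be its fractional conversion, so ξ = 0.5X.
Species balance: n_A2 = 1 − X; n_B2 = 1.5X; n_I = 2.77 (inert).
n_T = Σnᵢ = 3.77 + 0.5X.
With p_i = (n_i/n_T)P, Kp = p_B2^3 / (p_A2^2).
This yields a degree-3 equation in X; solving on (0,1), X = 0.798.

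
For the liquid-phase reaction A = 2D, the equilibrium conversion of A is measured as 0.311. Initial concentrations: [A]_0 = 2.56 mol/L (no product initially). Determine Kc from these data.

Let X = conversion of A.
Concentrations: [A] = 2.56 − 2.56X; [D] = 5.12X.
At X = 0.311: [A] = 1.76, [D] = 1.59.
Kc = [D]^2 / ([A]) = 1.44 mol/L.

Kc = 1.44 mol/L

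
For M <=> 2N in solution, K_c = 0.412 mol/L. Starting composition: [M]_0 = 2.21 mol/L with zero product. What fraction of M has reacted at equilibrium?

X = 0.194

Let X = conversion of M; extent ξ = 2.21·X mol/L.
Concentrations: [M] = 2.21 − 2.21X; [N] = 4.42X.
K_c = [N]^2 / ([M]).
This equals 0.412 at X = 0.194 (the root in 0 < X < 1).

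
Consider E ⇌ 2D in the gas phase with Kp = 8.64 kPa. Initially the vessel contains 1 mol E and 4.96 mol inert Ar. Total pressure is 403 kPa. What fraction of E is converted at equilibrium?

Take 1 mol E as basis and let X be its fractional conversion, so ξ = X.
At extent ξ: n_E = 1 − X; n_D = 2X; n_I = 4.96 (inert).
Total moles n_T = 5.96 + X.
With p_i = (n_i/n_T)P, Kp = p_D^2 / (p_E).
Setting this equal to 8.64 kPa and taking the physical root (0 < X < 1) gives X = 0.166.

X = 0.166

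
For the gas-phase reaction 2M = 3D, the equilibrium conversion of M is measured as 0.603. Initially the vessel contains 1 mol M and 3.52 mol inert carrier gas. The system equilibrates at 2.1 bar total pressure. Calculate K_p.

Take 1 mol M as basis and let X be its fractional conversion, so ξ = 0.5X.
Species balance: n_M = 1 − X; n_D = 1.5X; n_I = 3.52 (inert).
n_T = Σnᵢ = 4.52 + 0.5X.
At X = 0.603: n_M = 0.397, n_D = 0.904, n_T = 4.82.
p_i = (n_i/n_T)·P. K_p = p_D^3 / (p_M^2) = 2.04 bar.

K_p = 2.04 bar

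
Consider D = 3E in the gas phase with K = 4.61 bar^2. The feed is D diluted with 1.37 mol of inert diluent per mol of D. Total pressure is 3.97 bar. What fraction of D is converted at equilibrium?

Take 1 mol D as basis and let X be its fractional conversion, so ξ = X.
At extent ξ: n_D = 1 − X; n_E = 3X; n_I = 1.37 (inert).
n_T = Σnᵢ = 2.37 + 2X.
y_i = n_i/n_T, p_i = y_i·P. K = p_E^3 / (p_D).
Setting this equal to 4.61 bar^2 and taking the physical root (0 < X < 1) gives X = 0.403.

X = 0.403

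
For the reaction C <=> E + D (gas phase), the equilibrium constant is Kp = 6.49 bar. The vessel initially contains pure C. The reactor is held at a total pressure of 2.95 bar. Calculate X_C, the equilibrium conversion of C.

X = 0.829

Take 1 mol C as basis and let X be its fractional conversion, so ξ = X.
Species balance: n_C = 1 − X; n_E = X; n_D = X.
n_T = Σnᵢ = 1 + X.
y_i = n_i/n_T, p_i = y_i·P. Kp = p_E p_D / (p_C).
Equating to 6.49 bar and solving on 0 < X < 1: X = 0.829.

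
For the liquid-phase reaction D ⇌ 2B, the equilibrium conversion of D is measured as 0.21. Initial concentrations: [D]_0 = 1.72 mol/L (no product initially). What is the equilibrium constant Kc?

Kc = 0.384 mol/L

Let X = conversion of D.
Concentrations: [D] = 1.72 − 1.72X; [B] = 3.44X.
At X = 0.21: [D] = 1.36, [B] = 0.722.
Kc = [B]^2 / ([D]) = 0.384 mol/L.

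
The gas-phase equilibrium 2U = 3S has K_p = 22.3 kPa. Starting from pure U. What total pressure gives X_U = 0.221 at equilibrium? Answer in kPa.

Basis: 1 mol U initially; let X = conversion of U. Extent ξ = 0.5X.
At extent ξ: n_U = 1 − X; n_S = 1.5X.
n_T = Σnᵢ = 1 + 0.5X.
K_p = p_S^3 / (p_U^2) with p_i = (n_i/n_T)·P.
At X = 0.221: the mole-fraction product g(X) = Π y_i^ν_i = 0.05406. Since K_p = g(X)·P^{1}, P = (K_p/g)^(1/1) = (22.3/0.05406)^(1/1) = 413 kPa.

P = 413 kPa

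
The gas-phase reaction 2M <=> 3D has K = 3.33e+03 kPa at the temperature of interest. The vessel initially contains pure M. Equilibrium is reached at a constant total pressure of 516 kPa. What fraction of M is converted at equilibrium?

X = 0.662

Take 1 mol M as basis and let X be its fractional conversion, so ξ = 0.5X.
At extent ξ: n_M = 1 − X; n_D = 1.5X.
Total moles n_T = 1 + 0.5X.
With p_i = (n_i/n_T)P, K = p_D^3 / (p_M^2).
Setting this equal to 3.33e+03 kPa and taking the physical root (0 < X < 1) gives X = 0.662.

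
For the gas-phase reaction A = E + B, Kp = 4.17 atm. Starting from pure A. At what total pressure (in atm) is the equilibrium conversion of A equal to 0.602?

P = 7.34 atm

Basis: 1 mol A initially; let X = conversion of A. Extent ξ = X.
Mole table: n_A = 1 − X; n_E = X; n_B = X.
n_T = Σnᵢ = 1 + X.
Kp = p_E p_B / (p_A) with p_i = (n_i/n_T)·P.
At X = 0.602: the mole-fraction product g(X) = Π y_i^ν_i = 0.5684. Since Kp = g(X)·P^{1}, P = (Kp/g)^(1/1) = (4.17/0.5684)^(1/1) = 7.34 atm.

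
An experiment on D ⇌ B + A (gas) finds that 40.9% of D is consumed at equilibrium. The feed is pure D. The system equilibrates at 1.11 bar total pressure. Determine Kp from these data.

Kp = 0.223 bar

Basis: 1 mol D initially; let X = conversion of D. Extent ξ = X.
Mole table: n_D = 1 − X; n_B = X; n_A = X.
Summing: n_T = 1 + X.
At X = 0.409: n_D = 0.591, n_B = 0.409, n_A = 0.409, n_T = 1.41.
p_i = (n_i/n_T)·P. Kp = p_B p_A / (p_D) = 0.223 bar.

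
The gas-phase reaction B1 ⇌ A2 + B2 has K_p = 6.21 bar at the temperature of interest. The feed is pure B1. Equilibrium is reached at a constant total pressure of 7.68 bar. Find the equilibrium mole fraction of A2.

Let X = conversion of B1 (basis 1 mol B1); extent of reaction ξ = X.
At extent ξ: n_B1 = 1 − X; n_A2 = X; n_B2 = X.
Summing: n_T = 1 + X.
Mole fractions y_i = n_i/n_T; K_p = p_A2 p_B2 / (p_B1) with p_i = y_i·P.
Setting this equal to 6.21 bar and taking the physical root (0 < X < 1) gives X = 0.669.
Then n_A2 = 0.669, n_T = 1.67, so y_A2 = 0.401.

y_A2 = 0.401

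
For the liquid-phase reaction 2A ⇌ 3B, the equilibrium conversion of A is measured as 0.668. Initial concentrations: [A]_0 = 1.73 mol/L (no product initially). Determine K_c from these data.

K_c = 15.8 mol/L

Let X = conversion of A.
Concentrations: [A] = 1.73 − 1.73X; [B] = 2.59X.
At X = 0.668: [A] = 0.574, [B] = 1.73.
K_c = [B]^3 / ([A]^2) = 15.8 mol/L.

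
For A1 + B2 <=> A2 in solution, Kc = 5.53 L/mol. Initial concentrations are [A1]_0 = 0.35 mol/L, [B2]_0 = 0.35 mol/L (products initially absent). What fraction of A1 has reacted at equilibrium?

X = 0.495

Let X = conversion of A1; extent ξ = 0.35·X mol/L.
Concentrations: [A1] = 0.35 − 0.35X; [B2] = 0.35 − 0.35X; [A2] = 0.35X.
Kc = [A2] / ([A1] [B2]).
This equals 5.53 at X = 0.495 (the root in 0 < X < 1).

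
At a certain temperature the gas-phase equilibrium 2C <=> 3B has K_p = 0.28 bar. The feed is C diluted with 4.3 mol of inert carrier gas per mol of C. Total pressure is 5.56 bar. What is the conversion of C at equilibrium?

Basis: 1 mol C initially; let X = conversion of C. Extent ξ = 0.5X.
At extent ξ: n_C = 1 − X; n_B = 1.5X; n_I = 4.3 (inert).
n_T = Σnᵢ = 5.3 + 0.5X.
With p_i = (n_i/n_T)P, K_p = p_B^3 / (p_C^2).
Setting this equal to 0.28 bar and taking the physical root (0 < X < 1) gives X = 0.332.

X = 0.332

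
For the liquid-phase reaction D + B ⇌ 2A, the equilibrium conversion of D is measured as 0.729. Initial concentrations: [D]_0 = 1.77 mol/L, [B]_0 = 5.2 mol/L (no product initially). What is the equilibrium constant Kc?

Let X = conversion of D.
Concentrations: [D] = 1.77 − 1.77X; [B] = 5.2 − 1.77X; [A] = 3.54X.
At X = 0.729: [D] = 0.48, [B] = 3.91, [A] = 2.58.
Kc = [A]^2 / ([D] [B]) = 3.55.

Kc = 3.55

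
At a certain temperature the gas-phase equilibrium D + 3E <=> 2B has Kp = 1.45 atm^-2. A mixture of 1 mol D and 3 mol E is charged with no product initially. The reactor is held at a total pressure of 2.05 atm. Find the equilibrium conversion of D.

Let X = conversion of D (basis 1 mol D); extent of reaction ξ = X.
Moles: n_D = 1 − X; n_E = 3 − 3X; n_B = 2X.
Total moles n_T = 4 − 2X.
y_i = n_i/n_T, p_i = y_i·P. Kp = p_B^2 / (p_D p_E^3).
Setting this equal to 1.45 atm^-2 and taking the physical root (0 < X < 1) gives X = 0.512.

X = 0.512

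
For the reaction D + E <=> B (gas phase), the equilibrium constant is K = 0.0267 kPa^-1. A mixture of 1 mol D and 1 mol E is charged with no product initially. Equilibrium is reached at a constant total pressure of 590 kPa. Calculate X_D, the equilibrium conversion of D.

X = 0.756

Let X = conversion of D (basis 1 mol D); extent of reaction ξ = X.
Mole table: n_D = 1 − X; n_E = 1 − X; n_B = X.
Total moles n_T = 2 − X.
y_i = n_i/n_T, p_i = y_i·P. K = p_B / (p_D p_E).
Equating to 0.0267 kPa^-1 and solving on 0 < X < 1: X = 0.756.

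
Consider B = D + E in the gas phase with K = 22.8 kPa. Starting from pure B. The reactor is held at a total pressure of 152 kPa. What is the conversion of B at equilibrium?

X = 0.361

Basis: 1 mol B initially; let X = conversion of B. Extent ξ = X.
Mole table: n_B = 1 − X; n_D = X; n_E = X.
n_T = Σnᵢ = 1 + X.
Mole fractions y_i = n_i/n_T; K = p_D p_E / (p_B) with p_i = y_i·P.
Substituting and setting equal to 22.8 kPa gives a polynomial in X; the root in (0,1) is X = 0.361.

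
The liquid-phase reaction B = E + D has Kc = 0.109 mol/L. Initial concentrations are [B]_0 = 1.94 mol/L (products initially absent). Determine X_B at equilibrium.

Let X = conversion of B; extent ξ = 1.94·X mol/L.
Concentrations: [B] = 1.94 − 1.94X; [E] = 1.94X; [D] = 1.94X.
Kc = [E] [D] / ([B]).
Solving Kc = 0.109 for X ∈ (0,1): X = 0.211.

X = 0.211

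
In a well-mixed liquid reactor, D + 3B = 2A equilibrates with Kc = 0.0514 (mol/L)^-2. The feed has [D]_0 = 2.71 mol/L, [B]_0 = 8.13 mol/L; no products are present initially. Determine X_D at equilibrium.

Let X = conversion of D; extent ξ = 2.71·X mol/L.
Concentrations: [D] = 2.71 − 2.71X; [B] = 8.13 − 8.13X; [A] = 5.42X.
Kc = [A]^2 / ([D] [B]^3).
Equating to 0.0514 (mol/L)^-2: the physical root is X = 0.462.

X = 0.462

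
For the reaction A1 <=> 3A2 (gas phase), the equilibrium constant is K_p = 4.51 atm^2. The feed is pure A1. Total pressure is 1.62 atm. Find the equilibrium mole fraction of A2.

Let X = conversion of A1 (basis 1 mol A1); extent of reaction ξ = X.
At extent ξ: n_A1 = 1 − X; n_A2 = 3X.
Summing: n_T = 1 + 2X.
y_i = n_i/n_T, p_i = y_i·P. K_p = p_A2^3 / (p_A1).
Setting this equal to 4.51 atm^2 and taking the physical root (0 < X < 1) gives X = 0.503.
Then n_A2 = 1.51, n_T = 2.01, so y_A2 = 0.752.

y_A2 = 0.752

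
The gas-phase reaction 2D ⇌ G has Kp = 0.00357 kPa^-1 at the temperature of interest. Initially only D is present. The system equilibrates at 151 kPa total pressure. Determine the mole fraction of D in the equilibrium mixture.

Take 1 mol D as basis and let X be its fractional conversion, so ξ = 0.5X.
At extent ξ: n_D = 1 − X; n_G = 0.5X.
Total moles n_T = 1 − 0.5X.
Mole fractions y_i = n_i/n_T; Kp = p_G / (p_D^2) with p_i = y_i·P.
Setting this equal to 0.00357 kPa^-1 and taking the physical root (0 < X < 1) gives X = 0.437.
Then n_D = 0.563, n_T = 0.781, so y_D = 0.720.

y_D = 0.720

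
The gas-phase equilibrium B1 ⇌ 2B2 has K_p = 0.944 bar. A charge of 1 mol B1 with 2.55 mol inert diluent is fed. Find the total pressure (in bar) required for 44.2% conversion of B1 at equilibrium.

Let X = conversion of B1 (basis 1 mol B1); extent of reaction ξ = X.
Moles: n_B1 = 1 − X; n_B2 = 2X; n_I = 2.55 (inert).
n_T = Σnᵢ = 3.55 + X.
K_p = p_B2^2 / (p_B1) with p_i = (n_i/n_T)·P.
At X = 0.442: the mole-fraction product g(X) = Π y_i^ν_i = 0.3508. Since K_p = g(X)·P^{1}, P = (K_p/g)^(1/1) = (0.944/0.3508)^(1/1) = 2.69 bar.

P = 2.69 bar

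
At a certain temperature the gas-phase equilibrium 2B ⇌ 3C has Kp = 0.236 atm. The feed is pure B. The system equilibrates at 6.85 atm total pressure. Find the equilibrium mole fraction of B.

Basis: 1 mol B initially; let X = conversion of B. Extent ξ = 0.5X.
At extent ξ: n_B = 1 − X; n_C = 1.5X.
Summing: n_T = 1 + 0.5X.
y_i = n_i/n_T, p_i = y_i·P. Kp = p_C^3 / (p_B^2).
Equating to 0.236 atm and solving on 0 < X < 1: X = 0.194.
Then n_B = 0.806, n_T = 1.1, so y_B = 0.735.

y_B = 0.735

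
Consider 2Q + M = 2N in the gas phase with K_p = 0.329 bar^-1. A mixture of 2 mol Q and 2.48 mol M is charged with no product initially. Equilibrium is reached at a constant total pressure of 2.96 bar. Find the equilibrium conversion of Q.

Let X = conversion of Q (basis 2 mol Q); extent of reaction ξ = X.
Mole table: n_Q = 2 − 2X; n_M = 2.48 − X; n_N = 2X.
Total moles n_T = 4.48 − X.
With p_i = (n_i/n_T)P, K_p = p_N^2 / (p_Q^2 p_M).
This yields a degree-3 equation in X; solving on (0,1), X = 0.413.

X = 0.413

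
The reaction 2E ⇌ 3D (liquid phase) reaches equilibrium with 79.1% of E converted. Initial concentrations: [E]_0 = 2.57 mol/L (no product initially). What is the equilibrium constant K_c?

Let X = conversion of E.
Concentrations: [E] = 2.57 − 2.57X; [D] = 3.85X.
At X = 0.791: [E] = 0.537, [D] = 3.05.
K_c = [D]^3 / ([E]^2) = 98.3 mol/L.

K_c = 98.3 mol/L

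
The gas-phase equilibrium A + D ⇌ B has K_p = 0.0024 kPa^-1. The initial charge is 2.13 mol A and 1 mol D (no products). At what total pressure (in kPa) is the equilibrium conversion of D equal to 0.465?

Take 1 mol D as basis and let X be its fractional conversion, so ξ = X.
Mole table: n_A = 2.13 − X; n_D = 1 − X; n_B = X.
Summing: n_T = 3.13 − X.
K_p = p_B / (p_A p_D) with p_i = (n_i/n_T)·P.
At X = 0.465: the mole-fraction product g(X) = Π y_i^ν_i = 1.391. Since K_p = g(X)·P^{-1}, P = (g/K_p)^(1/1) = (1.391/0.0024)^(1/1) = 580 kPa.

P = 580 kPa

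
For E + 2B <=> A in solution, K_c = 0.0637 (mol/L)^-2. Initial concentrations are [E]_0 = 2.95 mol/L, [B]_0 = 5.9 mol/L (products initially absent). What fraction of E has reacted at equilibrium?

X = 0.424

Let X = conversion of E; extent ξ = 2.95·X mol/L.
Concentrations: [E] = 2.95 − 2.95X; [B] = 5.9 − 5.9X; [A] = 2.95X.
K_c = [A] / ([E] [B]^2).
Setting equal to 0.0637 and solving for X on (0,1) gives X = 0.424.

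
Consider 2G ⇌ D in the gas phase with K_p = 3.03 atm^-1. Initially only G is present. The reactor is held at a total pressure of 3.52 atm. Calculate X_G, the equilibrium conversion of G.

X = 0.849

Basis: 1 mol G initially; let X = conversion of G. Extent ξ = 0.5X.
Species balance: n_G = 1 − X; n_D = 0.5X.
n_T = Σnᵢ = 1 − 0.5X.
y_i = n_i/n_T, p_i = y_i·P. K_p = p_D / (p_G^2).
Setting this equal to 3.03 atm^-1 and taking the physical root (0 < X < 1) gives X = 0.849.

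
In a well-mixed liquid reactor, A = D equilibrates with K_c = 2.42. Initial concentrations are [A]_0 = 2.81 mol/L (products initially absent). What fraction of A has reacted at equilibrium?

X = 0.708

Let X = conversion of A; extent ξ = 2.81·X mol/L.
Concentrations: [A] = 2.81 − 2.81X; [D] = 2.81X.
K_c = [D] / ([A]).
This equals 2.42 at X = 0.708 (the root in 0 < X < 1).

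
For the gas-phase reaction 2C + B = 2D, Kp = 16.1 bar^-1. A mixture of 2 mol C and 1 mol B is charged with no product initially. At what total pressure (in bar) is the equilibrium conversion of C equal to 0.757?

P = 5.56 bar

Basis: 2 mol C initially; let X = conversion of C. Extent ξ = X.
Moles: n_C = 2 − 2X; n_B = 1 − X; n_D = 2X.
Total moles n_T = 3 − X.
Kp = p_D^2 / (p_C^2 p_B) with p_i = (n_i/n_T)·P.
At X = 0.757: the mole-fraction product g(X) = Π y_i^ν_i = 89.58. Since Kp = g(X)·P^{-1}, P = (g/Kp)^(1/1) = (89.58/16.1)^(1/1) = 5.56 bar.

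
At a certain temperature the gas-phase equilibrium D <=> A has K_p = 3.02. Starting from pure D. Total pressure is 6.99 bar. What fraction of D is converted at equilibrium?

Let X = conversion of D (basis 1 mol D); extent of reaction ξ = X.
Mole table: n_D = 1 − X; n_A = X.
n_T stays at 1 (no change in mole number).
y_i = n_i/n_T, p_i = y_i·P. K_p = p_A / (p_D).
This yields a degree-1 equation in X; solving on (0,1), X = 0.751.

X = 0.751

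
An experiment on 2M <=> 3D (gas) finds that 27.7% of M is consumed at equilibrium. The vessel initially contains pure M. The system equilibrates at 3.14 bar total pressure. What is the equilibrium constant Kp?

Basis: 1 mol M initially; let X = conversion of M. Extent ξ = 0.5X.
Species balance: n_M = 1 − X; n_D = 1.5X.
Total moles n_T = 1 + 0.5X.
At X = 0.277: n_M = 0.723, n_D = 0.416, n_T = 1.14.
p_i = (n_i/n_T)·P. Kp = p_D^3 / (p_M^2) = 0.378 bar.

Kp = 0.378 bar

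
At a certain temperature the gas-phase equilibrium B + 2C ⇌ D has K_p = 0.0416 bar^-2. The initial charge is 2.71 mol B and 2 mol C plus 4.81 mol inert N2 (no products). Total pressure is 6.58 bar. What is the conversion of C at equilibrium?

Let X = conversion of C (basis 2 mol C); extent of reaction ξ = X.
At extent ξ: n_B = 2.71 − X; n_C = 2 − 2X; n_D = X; n_I = 4.81 (inert).
Total moles n_T = 9.52 − 2X.
Mole fractions y_i = n_i/n_T; K_p = p_D / (p_B p_C^2) with p_i = y_i·P.
This yields a degree-3 equation in X; solving on (0,1), X = 0.155.

X = 0.155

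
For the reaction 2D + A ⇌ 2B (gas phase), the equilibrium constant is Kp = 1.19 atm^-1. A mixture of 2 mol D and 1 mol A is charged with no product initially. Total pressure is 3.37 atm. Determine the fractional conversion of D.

X = 0.477

Let X = conversion of D (basis 2 mol D); extent of reaction ξ = X.
Moles: n_D = 2 − 2X; n_A = 1 − X; n_B = 2X.
Total moles n_T = 3 − X.
y_i = n_i/n_T, p_i = y_i·P. Kp = p_B^2 / (p_D^2 p_A).
This yields a degree-3 equation in X; solving on (0,1), X = 0.477.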